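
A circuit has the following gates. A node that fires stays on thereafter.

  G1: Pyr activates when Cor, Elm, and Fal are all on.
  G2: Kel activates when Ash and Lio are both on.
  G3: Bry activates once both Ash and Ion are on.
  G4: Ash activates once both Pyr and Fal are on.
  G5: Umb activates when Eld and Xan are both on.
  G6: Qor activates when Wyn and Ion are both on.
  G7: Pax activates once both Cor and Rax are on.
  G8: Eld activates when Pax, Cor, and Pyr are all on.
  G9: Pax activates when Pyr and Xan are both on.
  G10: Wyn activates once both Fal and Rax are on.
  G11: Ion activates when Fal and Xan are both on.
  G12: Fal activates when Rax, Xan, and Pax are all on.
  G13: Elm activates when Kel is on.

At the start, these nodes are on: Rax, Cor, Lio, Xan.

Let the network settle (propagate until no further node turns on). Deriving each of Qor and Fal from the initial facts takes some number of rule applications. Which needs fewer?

Fal: Cor and Rax are on, so Pax activates (G7). Rax, Xan, and Pax are on, so Fal activates (G12). [2 rule applications]
Qor: G7: Cor and Rax on → Pax on. Rax, Xan, and Pax are on, so Fal activates (G12). Fal and Rax are on, so Wyn activates (G10). Fal and Xan are on, so Ion activates (G11). Wyn and Ion are on, so Qor activates (G6). [5 rule applications]
Fal needs fewer.

Fal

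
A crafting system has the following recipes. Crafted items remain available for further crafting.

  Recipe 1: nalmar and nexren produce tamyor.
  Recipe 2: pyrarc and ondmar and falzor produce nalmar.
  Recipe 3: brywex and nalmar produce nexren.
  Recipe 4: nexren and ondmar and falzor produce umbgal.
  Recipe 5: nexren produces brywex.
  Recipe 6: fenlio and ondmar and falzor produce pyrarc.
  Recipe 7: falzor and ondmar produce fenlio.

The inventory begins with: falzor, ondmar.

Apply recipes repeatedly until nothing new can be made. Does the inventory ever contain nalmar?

Yes

falzor and ondmar → fenlio (Recipe 7).
fenlio and ondmar and falzor → pyrarc (Recipe 6).
pyrarc and ondmar and falzor → nalmar (Recipe 2).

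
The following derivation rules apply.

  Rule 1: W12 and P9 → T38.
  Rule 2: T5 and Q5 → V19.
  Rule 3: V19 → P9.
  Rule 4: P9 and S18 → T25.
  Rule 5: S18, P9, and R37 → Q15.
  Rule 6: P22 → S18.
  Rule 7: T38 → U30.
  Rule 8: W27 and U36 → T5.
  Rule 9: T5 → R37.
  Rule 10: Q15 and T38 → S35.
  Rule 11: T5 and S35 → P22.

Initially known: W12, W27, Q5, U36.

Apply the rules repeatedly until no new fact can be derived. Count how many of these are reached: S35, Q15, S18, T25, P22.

0

S35 would need Q15 and T38 (Rule 10), but Q15 is never established.
Q15 would need S18, P9, and R37 (Rule 5), but S18 is never established.
S18 would need P22 (Rule 6), but P22 is never established.
T25 would need P9 and S18 (Rule 4), but S18 is never established.
P22 would need T5 and S35 (Rule 11), but S35 is never established.
None of the 5 are reached.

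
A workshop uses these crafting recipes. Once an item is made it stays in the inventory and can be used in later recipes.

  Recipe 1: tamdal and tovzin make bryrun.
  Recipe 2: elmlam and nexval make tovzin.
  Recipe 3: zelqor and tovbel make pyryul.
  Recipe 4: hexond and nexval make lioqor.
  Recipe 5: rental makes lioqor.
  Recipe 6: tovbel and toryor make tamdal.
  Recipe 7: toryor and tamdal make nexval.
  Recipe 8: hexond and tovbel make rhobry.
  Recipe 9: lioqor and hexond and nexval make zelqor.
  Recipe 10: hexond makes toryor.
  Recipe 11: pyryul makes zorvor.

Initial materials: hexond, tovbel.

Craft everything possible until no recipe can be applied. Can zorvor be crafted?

hexond → toryor (Recipe 10).
Using Recipe 6, tovbel and toryor make tamdal.
Using Recipe 7, toryor and tamdal make nexval.
Using Recipe 4, hexond and nexval make lioqor.
Using Recipe 9, lioqor, hexond, and nexval make zelqor.
Using Recipe 3, zelqor and tovbel make pyryul.
Using Recipe 11, pyryul makes zorvor.

Yes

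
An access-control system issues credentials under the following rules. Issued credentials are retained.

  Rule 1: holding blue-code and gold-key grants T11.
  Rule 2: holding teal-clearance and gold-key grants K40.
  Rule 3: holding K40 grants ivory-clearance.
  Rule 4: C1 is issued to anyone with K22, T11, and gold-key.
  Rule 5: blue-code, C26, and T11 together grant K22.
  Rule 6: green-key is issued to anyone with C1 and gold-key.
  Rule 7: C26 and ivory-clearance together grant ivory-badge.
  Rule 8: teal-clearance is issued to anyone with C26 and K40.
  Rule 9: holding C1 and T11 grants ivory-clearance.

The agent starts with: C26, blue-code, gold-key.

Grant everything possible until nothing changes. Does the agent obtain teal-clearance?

teal-clearance would need C26 and K40 (Rule 8), but K40 is never granted.

No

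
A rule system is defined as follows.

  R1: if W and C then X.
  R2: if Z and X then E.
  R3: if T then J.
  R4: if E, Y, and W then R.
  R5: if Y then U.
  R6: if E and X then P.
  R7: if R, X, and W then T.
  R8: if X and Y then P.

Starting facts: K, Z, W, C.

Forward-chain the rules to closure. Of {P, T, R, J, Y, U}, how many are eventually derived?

1

From W and C, R1 gives X.
Z and X hold, so E follows (R2).
From E and X, R6 gives P.
P: reached.
T would need R, X, and W (R7), but R is never established.
R would need E, Y, and W (R4), but Y is never established.
J would need T (R3), but T is never established.
No rule produces Y, and it is not given.
U would need Y (R5), but Y is never established.
Reached: P — 1 of the 6.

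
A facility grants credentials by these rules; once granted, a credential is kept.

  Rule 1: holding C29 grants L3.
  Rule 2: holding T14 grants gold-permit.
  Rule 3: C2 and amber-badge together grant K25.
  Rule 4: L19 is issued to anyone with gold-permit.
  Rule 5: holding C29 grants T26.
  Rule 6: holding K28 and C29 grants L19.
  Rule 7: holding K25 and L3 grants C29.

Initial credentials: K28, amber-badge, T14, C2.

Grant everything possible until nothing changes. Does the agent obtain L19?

Yes

Holding T14 grants gold-permit (Rule 2).
Holding gold-permit grants L19 (Rule 4).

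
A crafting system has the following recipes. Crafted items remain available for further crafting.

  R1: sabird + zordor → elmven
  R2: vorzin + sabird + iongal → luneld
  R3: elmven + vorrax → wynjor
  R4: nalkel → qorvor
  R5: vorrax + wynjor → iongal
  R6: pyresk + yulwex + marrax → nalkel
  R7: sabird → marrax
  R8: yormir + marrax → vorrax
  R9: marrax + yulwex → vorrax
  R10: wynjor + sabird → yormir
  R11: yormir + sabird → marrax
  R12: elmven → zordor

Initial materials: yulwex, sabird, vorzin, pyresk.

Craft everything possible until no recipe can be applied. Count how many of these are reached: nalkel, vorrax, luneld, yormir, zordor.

sabird → marrax (R7).
pyresk + yulwex + marrax → nalkel (R6).
Using R9, marrax and yulwex make vorrax.
nalkel: reached.
vorrax: reached.
luneld would need vorzin, sabird, and iongal (R2), but iongal is never obtained.
yormir would need wynjor and sabird (R10), but wynjor is never obtained.
zordor would need elmven (R12), but elmven is never obtained.
Reached: nalkel and vorrax — 2 of the 5.

2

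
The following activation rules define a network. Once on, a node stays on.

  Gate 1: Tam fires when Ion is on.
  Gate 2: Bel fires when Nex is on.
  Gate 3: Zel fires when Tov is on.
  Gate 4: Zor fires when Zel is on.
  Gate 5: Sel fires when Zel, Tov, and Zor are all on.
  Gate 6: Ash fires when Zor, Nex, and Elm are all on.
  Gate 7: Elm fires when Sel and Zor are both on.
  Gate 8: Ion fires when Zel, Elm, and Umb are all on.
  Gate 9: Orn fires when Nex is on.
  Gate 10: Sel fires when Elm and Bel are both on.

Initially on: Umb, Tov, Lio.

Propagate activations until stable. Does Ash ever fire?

No

Ash would need Zor, Nex, and Elm (Gate 6), but Nex never turns on.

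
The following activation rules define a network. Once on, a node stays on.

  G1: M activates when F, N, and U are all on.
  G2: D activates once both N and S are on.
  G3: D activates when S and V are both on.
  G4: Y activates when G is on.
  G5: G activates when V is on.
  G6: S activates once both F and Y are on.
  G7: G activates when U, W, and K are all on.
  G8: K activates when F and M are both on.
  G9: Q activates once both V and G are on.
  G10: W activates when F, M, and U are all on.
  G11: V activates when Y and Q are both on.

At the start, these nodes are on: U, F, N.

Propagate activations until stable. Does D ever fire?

Yes

G1: F, N, and U on → M on.
F, M, and U are on, so W activates (G10).
F and M are on, so K activates (G8).
G7: U, W, and K on → G on.
G4: G on → Y on.
G6: F and Y on → S on.
G2: N and S on → D on.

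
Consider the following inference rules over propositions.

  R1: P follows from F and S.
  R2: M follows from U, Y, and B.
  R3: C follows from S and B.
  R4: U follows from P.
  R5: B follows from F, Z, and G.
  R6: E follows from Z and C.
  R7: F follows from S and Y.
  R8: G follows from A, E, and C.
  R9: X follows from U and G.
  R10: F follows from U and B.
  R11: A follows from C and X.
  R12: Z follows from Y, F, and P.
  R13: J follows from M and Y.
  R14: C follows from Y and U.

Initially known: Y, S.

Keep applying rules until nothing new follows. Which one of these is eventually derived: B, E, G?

S and Y hold, so F follows (R7).
F and S hold, so P follows (R1).
From Y, F, and P, R12 gives Z.
From P, R4 gives U.
Y and U hold, so C follows (R14).
Z and C hold, so E follows (R6).
G would need A, E, and C (R8), but A is never established. B would need F, Z, and G (R5), but G is never established.

E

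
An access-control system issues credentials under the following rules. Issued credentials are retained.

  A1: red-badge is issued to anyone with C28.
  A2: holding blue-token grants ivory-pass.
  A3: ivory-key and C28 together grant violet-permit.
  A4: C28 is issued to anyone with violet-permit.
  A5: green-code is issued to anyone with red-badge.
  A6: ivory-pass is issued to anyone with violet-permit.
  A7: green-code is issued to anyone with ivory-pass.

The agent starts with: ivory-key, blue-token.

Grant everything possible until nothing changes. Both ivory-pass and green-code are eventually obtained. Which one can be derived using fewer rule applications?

ivory-pass: Holding blue-token grants ivory-pass (A2). [1 rule application]
green-code: Holding blue-token grants ivory-pass (A2). Holding ivory-pass grants green-code (A7). [2 rule applications]
ivory-pass needs fewer.

ivory-pass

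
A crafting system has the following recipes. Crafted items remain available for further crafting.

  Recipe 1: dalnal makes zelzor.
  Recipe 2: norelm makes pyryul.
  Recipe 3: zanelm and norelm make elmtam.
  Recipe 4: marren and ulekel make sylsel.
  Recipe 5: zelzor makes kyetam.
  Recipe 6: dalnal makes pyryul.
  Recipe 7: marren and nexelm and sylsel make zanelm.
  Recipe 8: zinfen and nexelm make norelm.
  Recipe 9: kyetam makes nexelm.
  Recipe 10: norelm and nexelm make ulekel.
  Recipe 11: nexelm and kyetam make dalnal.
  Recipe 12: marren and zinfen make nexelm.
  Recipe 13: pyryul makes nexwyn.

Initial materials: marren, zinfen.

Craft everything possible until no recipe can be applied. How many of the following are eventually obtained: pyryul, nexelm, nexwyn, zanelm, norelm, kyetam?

5

marren and zinfen → nexelm (Recipe 12).
Using Recipe 8, zinfen and nexelm make norelm.
Using Recipe 2, norelm makes pyryul.
norelm and nexelm → ulekel (Recipe 10).
Using Recipe 4, marren and ulekel make sylsel.
pyryul → nexwyn (Recipe 13).
marren and nexelm and sylsel → zanelm (Recipe 7).
pyryul: reached.
nexelm: reached.
nexwyn: reached.
zanelm: reached.
norelm: reached.
kyetam would need zelzor (Recipe 5), but zelzor is never obtained.
Reached: pyryul, nexelm, nexwyn, zanelm, and norelm — 5 of the 6.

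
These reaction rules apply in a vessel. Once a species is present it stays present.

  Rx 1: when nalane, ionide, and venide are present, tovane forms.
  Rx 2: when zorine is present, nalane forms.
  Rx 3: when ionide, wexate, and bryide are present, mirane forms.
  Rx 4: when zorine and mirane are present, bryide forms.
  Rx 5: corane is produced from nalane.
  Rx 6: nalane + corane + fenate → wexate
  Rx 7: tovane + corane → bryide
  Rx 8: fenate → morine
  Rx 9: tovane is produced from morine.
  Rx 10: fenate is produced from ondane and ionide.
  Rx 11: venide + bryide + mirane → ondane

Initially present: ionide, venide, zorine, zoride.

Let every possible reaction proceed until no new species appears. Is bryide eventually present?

zorine present → nalane forms (Rx 2).
nalane present → corane forms (Rx 5).
nalane, ionide, and venide present → tovane forms (Rx 1).
tovane and corane present → bryide forms (Rx 7).

Yes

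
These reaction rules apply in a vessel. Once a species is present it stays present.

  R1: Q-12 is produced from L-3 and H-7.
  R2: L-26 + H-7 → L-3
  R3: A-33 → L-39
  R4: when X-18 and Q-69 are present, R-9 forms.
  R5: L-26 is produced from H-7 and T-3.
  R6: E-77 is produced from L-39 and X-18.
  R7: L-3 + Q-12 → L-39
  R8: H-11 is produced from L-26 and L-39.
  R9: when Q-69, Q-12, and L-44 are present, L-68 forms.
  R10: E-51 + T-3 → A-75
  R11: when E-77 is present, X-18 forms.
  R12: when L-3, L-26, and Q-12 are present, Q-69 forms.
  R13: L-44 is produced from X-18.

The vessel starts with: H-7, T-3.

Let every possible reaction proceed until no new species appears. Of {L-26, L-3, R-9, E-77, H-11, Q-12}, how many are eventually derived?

H-7 and T-3 present → L-26 forms (R5).
L-26 and H-7 present → L-3 forms (R2).
L-3 and H-7 present → Q-12 forms (R1).
L-3 and Q-12 present → L-39 forms (R7).
L-26 and L-39 present → H-11 forms (R8).
L-26: reached.
L-3: reached.
R-9 would need X-18 and Q-69 (R4), but X-18 never forms.
E-77 would need L-39 and X-18 (R6), but X-18 never forms.
H-11: reached.
Q-12: reached.
Reached: L-26, L-3, H-11, and Q-12 — 4 of the 6.

4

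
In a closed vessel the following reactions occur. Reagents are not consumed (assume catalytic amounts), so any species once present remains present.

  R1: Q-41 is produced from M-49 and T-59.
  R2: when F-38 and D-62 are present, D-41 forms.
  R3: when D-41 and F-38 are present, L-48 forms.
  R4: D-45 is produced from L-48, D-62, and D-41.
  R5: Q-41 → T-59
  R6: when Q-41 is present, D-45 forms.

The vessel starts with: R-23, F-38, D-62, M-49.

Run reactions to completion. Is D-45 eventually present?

Yes

F-38 and D-62 present → D-41 forms (R2).
D-41 and F-38 present → L-48 forms (R3).
L-48, D-62, and D-41 present → D-45 forms (R4).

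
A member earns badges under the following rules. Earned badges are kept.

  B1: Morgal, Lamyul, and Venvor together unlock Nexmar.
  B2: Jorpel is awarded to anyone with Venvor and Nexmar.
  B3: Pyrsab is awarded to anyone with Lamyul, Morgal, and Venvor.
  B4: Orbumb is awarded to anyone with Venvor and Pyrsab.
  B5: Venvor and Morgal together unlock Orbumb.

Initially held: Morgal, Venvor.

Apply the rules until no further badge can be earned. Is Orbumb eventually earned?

With Venvor and Morgal, Orbumb is earned (B5).

Yes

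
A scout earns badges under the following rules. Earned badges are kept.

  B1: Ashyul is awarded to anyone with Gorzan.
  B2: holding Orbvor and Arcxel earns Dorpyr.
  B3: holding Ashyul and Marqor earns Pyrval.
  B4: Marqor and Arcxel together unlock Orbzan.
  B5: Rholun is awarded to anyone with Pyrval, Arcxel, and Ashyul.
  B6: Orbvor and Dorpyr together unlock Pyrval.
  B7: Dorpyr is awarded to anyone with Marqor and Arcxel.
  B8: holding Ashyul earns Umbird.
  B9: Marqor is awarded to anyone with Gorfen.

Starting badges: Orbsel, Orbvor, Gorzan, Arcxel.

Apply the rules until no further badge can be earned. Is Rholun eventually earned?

With Orbvor and Arcxel, Dorpyr is earned (B2).
With Gorzan, Ashyul is earned (B1).
With Orbvor and Dorpyr, Pyrval is earned (B6).
With Pyrval, Arcxel, and Ashyul, Rholun is earned (B5).

Yes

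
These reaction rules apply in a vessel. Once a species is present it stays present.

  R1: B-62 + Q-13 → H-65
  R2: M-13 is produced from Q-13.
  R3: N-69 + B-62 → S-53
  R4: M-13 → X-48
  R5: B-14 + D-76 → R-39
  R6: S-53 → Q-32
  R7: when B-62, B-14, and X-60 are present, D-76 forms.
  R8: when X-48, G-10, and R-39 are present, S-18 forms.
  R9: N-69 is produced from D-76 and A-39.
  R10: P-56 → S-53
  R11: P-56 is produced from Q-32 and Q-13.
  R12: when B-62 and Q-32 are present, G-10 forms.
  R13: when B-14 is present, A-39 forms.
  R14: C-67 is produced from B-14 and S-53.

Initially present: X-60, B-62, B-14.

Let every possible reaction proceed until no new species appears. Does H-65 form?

H-65 would need B-62 and Q-13 (R1), but Q-13 never forms.

No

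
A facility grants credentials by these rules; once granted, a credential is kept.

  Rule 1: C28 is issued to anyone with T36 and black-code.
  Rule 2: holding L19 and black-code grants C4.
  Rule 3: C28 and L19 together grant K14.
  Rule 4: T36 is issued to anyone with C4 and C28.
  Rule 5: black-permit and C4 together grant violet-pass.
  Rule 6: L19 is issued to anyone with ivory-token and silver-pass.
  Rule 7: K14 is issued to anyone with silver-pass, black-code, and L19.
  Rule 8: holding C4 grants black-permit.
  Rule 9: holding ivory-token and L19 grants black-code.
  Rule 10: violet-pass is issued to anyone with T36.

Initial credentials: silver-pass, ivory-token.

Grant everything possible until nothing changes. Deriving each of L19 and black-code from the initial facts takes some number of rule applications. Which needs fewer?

L19: Holding ivory-token and silver-pass grants L19 (Rule 6). [1 rule application]
black-code: Holding ivory-token and silver-pass grants L19 (Rule 6). Holding ivory-token and L19 grants black-code (Rule 9). [2 rule applications]
L19 needs fewer.

L19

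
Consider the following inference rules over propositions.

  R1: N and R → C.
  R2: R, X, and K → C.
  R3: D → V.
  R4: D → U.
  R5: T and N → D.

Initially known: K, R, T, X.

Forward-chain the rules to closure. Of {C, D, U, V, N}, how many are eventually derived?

R, X, and K hold, so C follows (R2).
C: reached.
D would need T and N (R5), but N is never established.
U would need D (R4), but D is never established.
V would need D (R3), but D is never established.
No rule produces N, and it is not given.
Reached: C — 1 of the 5.

1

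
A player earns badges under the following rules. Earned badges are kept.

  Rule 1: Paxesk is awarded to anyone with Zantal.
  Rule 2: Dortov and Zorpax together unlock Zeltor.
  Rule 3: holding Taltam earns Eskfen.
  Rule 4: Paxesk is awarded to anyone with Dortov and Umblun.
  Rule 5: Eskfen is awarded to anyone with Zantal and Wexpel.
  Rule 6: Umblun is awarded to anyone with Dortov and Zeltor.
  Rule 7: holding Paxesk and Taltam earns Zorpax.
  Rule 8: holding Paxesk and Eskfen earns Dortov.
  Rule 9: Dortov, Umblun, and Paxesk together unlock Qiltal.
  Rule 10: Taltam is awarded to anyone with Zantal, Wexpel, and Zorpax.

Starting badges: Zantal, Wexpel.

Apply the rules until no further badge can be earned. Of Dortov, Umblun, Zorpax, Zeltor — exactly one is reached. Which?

Dortov

With Zantal and Wexpel, Eskfen is earned (Rule 5).
With Zantal, Paxesk is earned (Rule 1).
With Paxesk and Eskfen, Dortov is earned (Rule 8).
Zorpax would need Paxesk and Taltam (Rule 7), but Taltam is never earned. Zeltor would need Dortov and Zorpax (Rule 2), but Zorpax is never earned. Umblun would need Dortov and Zeltor (Rule 6), but Zeltor is never earned.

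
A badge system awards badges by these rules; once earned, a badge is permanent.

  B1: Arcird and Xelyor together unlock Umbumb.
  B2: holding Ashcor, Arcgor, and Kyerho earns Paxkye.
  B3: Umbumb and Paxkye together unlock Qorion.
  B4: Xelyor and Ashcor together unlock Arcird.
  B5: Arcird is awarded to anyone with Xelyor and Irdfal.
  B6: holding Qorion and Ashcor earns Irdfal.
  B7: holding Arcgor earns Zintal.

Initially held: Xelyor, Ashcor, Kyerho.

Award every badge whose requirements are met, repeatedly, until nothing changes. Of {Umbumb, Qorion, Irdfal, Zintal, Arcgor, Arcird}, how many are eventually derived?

2

With Xelyor and Ashcor, Arcird is earned (B4).
With Arcird and Xelyor, Umbumb is earned (B1).
Umbumb: reached.
Qorion would need Umbumb and Paxkye (B3), but Paxkye is never earned.
Irdfal would need Qorion and Ashcor (B6), but Qorion is never earned.
Zintal would need Arcgor (B7), but Arcgor is never earned.
No rule produces Arcgor, and it is not given.
Arcird: reached.
Reached: Umbumb and Arcird — 2 of the 6.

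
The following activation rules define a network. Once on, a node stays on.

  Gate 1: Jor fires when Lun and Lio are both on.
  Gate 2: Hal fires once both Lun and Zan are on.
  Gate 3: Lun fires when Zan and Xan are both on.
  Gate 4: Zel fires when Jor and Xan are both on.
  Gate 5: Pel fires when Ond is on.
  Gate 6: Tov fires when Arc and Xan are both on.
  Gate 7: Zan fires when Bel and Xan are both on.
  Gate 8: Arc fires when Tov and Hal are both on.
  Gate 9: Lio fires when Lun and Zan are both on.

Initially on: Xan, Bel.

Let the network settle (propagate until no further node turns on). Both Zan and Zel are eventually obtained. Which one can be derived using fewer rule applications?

Zan

Zan: Bel and Xan are on, so Zan fires (Gate 7). [1 rule application]
Zel: Gate 7: Bel and Xan on → Zan on. Gate 3: Zan and Xan on → Lun on. Gate 9: Lun and Zan on → Lio on. Lun and Lio are on, so Jor fires (Gate 1). Gate 4: Jor and Xan on → Zel on. [5 rule applications]
Zan needs fewer.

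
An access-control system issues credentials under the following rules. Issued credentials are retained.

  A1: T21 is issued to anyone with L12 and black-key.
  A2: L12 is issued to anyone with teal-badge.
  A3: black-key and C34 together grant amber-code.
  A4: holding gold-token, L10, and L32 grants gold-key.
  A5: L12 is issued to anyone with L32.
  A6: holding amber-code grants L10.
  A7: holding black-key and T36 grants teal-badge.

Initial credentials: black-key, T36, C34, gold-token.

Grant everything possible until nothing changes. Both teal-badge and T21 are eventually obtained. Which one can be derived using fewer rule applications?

teal-badge: Holding black-key and T36 grants teal-badge (A7). [1 rule application]
T21: Holding black-key and T36 grants teal-badge (A7). Holding teal-badge grants L12 (A2). Holding L12 and black-key grants T21 (A1). [3 rule applications]
teal-badge needs fewer.

teal-badge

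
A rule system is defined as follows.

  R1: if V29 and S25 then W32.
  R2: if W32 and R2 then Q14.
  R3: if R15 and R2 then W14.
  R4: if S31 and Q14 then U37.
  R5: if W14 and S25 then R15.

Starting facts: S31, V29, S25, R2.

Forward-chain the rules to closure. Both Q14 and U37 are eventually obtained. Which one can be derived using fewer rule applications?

Q14

Q14: V29 and S25 hold, so W32 follows (R1). From W32 and R2, R2 gives Q14. [2 rule applications]
U37: V29 and S25 hold, so W32 follows (R1). From W32 and R2, R2 gives Q14. From S31 and Q14, R4 gives U37. [3 rule applications]
Q14 needs fewer.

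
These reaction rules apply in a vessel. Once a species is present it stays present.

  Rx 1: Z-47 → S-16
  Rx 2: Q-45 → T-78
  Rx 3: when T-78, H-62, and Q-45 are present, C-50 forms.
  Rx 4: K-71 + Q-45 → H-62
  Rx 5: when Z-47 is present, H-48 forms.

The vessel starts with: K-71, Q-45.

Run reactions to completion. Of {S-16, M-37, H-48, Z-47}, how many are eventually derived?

S-16 would need Z-47 (Rx 1), but Z-47 never forms.
No rule produces M-37, and it is not given.
H-48 would need Z-47 (Rx 5), but Z-47 never forms.
No rule produces Z-47, and it is not given.
None of the 4 are reached.

0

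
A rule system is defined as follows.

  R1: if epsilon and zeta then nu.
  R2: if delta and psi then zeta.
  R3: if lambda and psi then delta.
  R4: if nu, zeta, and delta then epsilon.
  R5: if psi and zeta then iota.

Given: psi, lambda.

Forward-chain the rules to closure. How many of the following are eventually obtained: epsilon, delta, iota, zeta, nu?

lambda and psi hold, so delta follows (R3).
delta and psi hold, so zeta follows (R2).
psi and zeta hold, so iota follows (R5).
epsilon would need nu, zeta, and delta (R4), but nu is never established.
delta: reached.
iota: reached.
zeta: reached.
nu would need epsilon and zeta (R1), but epsilon is never established.
Reached: delta, iota, and zeta — 3 of the 5.

3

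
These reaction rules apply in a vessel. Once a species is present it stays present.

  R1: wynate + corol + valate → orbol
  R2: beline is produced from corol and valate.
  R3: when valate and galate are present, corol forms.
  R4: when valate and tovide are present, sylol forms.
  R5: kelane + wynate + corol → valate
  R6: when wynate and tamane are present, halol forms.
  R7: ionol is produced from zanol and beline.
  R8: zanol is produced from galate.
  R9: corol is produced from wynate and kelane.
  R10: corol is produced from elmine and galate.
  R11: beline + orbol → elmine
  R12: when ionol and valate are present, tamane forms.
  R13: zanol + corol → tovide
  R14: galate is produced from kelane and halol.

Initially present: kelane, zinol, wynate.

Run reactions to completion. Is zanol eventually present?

zanol would need galate (R8), but galate never forms.

No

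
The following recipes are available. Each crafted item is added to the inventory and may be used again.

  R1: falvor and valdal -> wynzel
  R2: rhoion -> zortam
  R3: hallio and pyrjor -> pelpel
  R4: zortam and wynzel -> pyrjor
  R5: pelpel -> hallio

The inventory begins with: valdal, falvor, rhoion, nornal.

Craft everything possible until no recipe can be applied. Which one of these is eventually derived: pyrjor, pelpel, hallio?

falvor and valdal -> wynzel (R1).
Using R2, rhoion makes zortam.
zortam and wynzel -> pyrjor (R4).
pelpel would need hallio and pyrjor (R3), but hallio is never obtained. hallio would need pelpel (R5), but pelpel is never obtained.

pyrjor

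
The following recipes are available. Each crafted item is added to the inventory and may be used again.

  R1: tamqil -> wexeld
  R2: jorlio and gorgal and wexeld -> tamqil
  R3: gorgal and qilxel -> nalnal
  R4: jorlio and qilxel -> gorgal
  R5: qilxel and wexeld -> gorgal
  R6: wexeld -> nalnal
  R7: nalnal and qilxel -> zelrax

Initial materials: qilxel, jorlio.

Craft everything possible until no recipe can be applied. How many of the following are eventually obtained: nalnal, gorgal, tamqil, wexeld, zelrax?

3

Using R4, jorlio and qilxel make gorgal.
Using R3, gorgal and qilxel make nalnal.
Using R7, nalnal and qilxel make zelrax.
nalnal: reached.
gorgal: reached.
tamqil would need jorlio, gorgal, and wexeld (R2), but wexeld is never obtained.
wexeld would need tamqil (R1), but tamqil is never obtained.
zelrax: reached.
Reached: nalnal, gorgal, and zelrax — 3 of the 5.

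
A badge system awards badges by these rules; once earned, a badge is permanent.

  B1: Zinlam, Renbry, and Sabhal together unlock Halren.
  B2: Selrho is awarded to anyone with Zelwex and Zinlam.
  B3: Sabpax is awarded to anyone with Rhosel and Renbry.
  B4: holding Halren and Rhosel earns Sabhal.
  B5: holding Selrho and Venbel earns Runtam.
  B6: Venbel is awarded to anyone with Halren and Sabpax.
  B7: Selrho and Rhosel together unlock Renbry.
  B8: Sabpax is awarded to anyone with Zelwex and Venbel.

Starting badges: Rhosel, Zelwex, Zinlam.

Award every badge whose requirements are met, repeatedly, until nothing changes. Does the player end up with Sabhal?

No

Sabhal would need Halren and Rhosel (B4), but Halren is never earned.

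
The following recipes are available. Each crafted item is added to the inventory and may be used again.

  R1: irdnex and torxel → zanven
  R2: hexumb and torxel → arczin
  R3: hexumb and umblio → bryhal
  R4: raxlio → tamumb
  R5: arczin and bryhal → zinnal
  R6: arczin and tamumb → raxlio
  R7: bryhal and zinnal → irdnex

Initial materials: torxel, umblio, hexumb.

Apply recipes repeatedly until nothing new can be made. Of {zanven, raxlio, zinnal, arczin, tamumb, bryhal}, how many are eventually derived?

4

Using R2, hexumb and torxel make arczin.
hexumb and umblio → bryhal (R3).
Using R5, arczin and bryhal make zinnal.
bryhal and zinnal → irdnex (R7).
irdnex and torxel → zanven (R1).
zanven: reached.
raxlio would need arczin and tamumb (R6), but tamumb is never obtained.
zinnal: reached.
arczin: reached.
tamumb would need raxlio (R4), but raxlio is never obtained.
bryhal: reached.
Reached: zanven, zinnal, arczin, and bryhal — 4 of the 6.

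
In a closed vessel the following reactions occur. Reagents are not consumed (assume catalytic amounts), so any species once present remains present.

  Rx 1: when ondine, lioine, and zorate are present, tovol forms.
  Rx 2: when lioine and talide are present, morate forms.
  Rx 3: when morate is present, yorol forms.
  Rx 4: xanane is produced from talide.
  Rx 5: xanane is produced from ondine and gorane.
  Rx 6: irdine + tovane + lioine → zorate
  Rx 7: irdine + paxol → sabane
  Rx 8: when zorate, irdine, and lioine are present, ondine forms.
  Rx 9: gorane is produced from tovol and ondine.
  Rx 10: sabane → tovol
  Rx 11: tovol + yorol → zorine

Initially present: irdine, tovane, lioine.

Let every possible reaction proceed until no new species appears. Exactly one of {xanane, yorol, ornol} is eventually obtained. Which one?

irdine, tovane, and lioine present → zorate forms (Rx 6).
zorate, irdine, and lioine present → ondine forms (Rx 8).
ondine, lioine, and zorate present → tovol forms (Rx 1).
tovol and ondine present → gorane forms (Rx 9).
ondine and gorane present → xanane forms (Rx 5).
No rule produces ornol, and it is not given. yorol would need morate (Rx 3), but morate never forms.

xanane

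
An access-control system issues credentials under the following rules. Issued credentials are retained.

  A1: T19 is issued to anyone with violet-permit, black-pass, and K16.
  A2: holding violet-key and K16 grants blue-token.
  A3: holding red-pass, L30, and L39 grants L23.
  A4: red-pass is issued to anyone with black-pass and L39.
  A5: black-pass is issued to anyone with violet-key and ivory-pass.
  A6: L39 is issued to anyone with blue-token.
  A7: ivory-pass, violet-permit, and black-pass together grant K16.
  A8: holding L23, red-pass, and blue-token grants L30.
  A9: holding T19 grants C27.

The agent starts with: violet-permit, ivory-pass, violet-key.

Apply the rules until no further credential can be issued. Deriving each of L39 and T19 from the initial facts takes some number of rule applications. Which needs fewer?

T19: Holding violet-key and ivory-pass grants black-pass (A5). Holding ivory-pass, violet-permit, and black-pass grants K16 (A7). Holding violet-permit, black-pass, and K16 grants T19 (A1). [3 rule applications]
L39: Holding violet-key and ivory-pass grants black-pass (A5). Holding ivory-pass, violet-permit, and black-pass grants K16 (A7). Holding violet-key and K16 grants blue-token (A2). Holding blue-token grants L39 (A6). [4 rule applications]
T19 needs fewer.

T19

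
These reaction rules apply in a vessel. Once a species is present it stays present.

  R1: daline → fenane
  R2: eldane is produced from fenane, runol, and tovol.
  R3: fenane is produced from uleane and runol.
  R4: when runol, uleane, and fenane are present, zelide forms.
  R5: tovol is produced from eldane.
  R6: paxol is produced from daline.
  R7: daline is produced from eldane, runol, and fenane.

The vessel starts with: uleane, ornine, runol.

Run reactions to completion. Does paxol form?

No

paxol would need daline (R6), but daline never forms.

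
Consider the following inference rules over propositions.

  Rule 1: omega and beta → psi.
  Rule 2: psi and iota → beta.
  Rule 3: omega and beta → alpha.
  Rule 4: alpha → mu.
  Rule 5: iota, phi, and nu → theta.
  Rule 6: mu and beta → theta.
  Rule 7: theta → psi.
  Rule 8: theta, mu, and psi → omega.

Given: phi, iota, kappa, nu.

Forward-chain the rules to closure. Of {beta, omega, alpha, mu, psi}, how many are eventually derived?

2

From iota, phi, and nu, Rule 5 gives theta.
From theta, Rule 7 gives psi.
From psi and iota, Rule 2 gives beta.
beta: reached.
omega would need theta, mu, and psi (Rule 8), but mu is never established.
alpha would need omega and beta (Rule 3), but omega is never established.
mu would need alpha (Rule 4), but alpha is never established.
psi: reached.
Reached: beta and psi — 2 of the 5.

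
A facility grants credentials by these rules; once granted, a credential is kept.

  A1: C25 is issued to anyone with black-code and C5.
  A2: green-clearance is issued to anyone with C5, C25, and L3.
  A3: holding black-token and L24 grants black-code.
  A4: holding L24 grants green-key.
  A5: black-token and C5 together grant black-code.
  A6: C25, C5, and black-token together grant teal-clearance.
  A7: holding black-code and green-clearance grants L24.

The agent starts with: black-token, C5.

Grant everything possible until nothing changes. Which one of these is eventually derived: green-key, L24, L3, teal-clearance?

Holding black-token and C5 grants black-code (A5).
Holding black-code and C5 grants C25 (A1).
Holding C25, C5, and black-token grants teal-clearance (A6).
green-key would need L24 (A4), but L24 is never granted. L24 would need black-code and green-clearance (A7), but green-clearance is never granted. No rule produces L3, and it is not given.

teal-clearance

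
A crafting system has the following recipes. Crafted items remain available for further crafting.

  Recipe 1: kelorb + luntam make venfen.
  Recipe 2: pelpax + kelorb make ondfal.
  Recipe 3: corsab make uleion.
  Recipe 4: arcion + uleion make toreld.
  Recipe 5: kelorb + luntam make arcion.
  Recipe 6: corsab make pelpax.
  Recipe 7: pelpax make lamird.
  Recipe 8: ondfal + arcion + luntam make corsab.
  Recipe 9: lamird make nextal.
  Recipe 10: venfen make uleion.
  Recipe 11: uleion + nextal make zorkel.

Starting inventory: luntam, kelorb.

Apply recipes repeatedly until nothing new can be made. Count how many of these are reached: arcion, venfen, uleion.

3

Using Recipe 1, kelorb and luntam make venfen.
Using Recipe 5, kelorb and luntam make arcion.
venfen → uleion (Recipe 10).
arcion: reached.
venfen: reached.
uleion: reached.
All 3 are reached.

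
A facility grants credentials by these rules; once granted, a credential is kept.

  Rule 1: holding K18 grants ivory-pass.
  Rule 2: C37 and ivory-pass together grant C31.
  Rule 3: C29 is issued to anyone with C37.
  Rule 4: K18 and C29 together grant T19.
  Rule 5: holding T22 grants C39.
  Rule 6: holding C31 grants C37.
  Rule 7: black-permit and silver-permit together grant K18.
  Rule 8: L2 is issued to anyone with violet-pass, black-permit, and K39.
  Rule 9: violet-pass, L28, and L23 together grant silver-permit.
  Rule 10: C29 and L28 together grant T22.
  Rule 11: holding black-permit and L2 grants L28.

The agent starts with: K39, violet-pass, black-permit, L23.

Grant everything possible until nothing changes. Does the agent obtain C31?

No

C31 would need C37 and ivory-pass (Rule 2), but C37 is never granted.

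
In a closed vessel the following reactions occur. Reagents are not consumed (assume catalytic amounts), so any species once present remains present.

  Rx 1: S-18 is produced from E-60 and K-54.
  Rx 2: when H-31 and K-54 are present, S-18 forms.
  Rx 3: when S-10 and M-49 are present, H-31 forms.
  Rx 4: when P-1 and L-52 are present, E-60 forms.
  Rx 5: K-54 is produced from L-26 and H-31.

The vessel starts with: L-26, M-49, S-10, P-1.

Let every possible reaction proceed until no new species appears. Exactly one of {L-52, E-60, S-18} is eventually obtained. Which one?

S-10 and M-49 present → H-31 forms (Rx 3).
L-26 and H-31 present → K-54 forms (Rx 5).
H-31 and K-54 present → S-18 forms (Rx 2).
E-60 would need P-1 and L-52 (Rx 4), but L-52 never forms. No rule produces L-52, and it is not given.

S-18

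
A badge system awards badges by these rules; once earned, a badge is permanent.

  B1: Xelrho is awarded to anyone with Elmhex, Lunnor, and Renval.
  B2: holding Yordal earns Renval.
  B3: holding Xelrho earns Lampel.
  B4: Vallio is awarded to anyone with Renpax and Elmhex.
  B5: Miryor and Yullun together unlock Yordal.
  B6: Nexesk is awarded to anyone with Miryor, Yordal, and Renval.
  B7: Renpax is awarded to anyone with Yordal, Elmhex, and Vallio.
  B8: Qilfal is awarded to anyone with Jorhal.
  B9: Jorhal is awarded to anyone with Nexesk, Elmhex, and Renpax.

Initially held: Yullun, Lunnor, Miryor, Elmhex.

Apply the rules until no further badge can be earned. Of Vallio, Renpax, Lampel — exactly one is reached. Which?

Lampel

With Miryor and Yullun, Yordal is earned (B5).
With Yordal, Renval is earned (B2).
With Elmhex, Lunnor, and Renval, Xelrho is earned (B1).
With Xelrho, Lampel is earned (B3).
Renpax would need Yordal, Elmhex, and Vallio (B7), but Vallio is never earned. Vallio would need Renpax and Elmhex (B4), but Renpax is never earned.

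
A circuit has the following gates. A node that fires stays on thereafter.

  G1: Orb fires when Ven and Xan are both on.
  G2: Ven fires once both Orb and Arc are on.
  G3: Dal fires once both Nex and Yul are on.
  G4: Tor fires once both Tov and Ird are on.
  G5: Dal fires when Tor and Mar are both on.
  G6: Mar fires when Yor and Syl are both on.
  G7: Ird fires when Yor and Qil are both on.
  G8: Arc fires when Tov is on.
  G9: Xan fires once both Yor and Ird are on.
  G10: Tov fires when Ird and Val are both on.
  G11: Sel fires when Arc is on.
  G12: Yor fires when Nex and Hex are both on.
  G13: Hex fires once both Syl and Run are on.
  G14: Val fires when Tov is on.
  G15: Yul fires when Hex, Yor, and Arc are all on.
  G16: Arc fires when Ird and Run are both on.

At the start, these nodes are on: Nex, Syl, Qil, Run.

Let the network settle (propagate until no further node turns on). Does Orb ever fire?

No

Orb would need Ven and Xan (G1), but Ven never turns on.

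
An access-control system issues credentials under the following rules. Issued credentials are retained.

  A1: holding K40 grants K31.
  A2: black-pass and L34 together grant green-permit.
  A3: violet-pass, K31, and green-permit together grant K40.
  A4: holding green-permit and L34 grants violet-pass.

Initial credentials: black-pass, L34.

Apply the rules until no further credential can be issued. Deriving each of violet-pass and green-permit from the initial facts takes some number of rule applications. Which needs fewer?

green-permit

green-permit: Holding black-pass and L34 grants green-permit (A2). [1 rule application]
violet-pass: Holding black-pass and L34 grants green-permit (A2). Holding green-permit and L34 grants violet-pass (A4). [2 rule applications]
green-permit needs fewer.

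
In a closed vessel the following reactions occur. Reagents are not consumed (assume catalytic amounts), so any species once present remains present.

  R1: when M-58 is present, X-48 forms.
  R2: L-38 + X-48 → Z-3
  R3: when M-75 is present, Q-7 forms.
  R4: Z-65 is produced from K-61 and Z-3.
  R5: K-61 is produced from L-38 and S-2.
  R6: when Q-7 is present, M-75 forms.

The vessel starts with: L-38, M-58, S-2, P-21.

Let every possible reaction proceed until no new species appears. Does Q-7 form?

No

Q-7 would need M-75 (R3), but M-75 never forms.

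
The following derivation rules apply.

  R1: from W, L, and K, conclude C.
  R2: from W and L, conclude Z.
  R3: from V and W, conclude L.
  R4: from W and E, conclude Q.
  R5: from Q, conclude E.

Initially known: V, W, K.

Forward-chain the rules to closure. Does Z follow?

Yes

V and W hold, so L follows (R3).
From W and L, R2 gives Z.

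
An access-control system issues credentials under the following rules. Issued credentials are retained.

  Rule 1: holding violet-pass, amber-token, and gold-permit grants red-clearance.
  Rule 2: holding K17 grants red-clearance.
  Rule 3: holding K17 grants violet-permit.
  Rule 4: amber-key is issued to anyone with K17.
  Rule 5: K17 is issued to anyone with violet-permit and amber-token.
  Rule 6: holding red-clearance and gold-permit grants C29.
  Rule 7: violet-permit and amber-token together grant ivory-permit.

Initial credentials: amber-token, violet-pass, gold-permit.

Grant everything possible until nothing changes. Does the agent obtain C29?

Yes

Holding violet-pass, amber-token, and gold-permit grants red-clearance (Rule 1).
Holding red-clearance and gold-permit grants C29 (Rule 6).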